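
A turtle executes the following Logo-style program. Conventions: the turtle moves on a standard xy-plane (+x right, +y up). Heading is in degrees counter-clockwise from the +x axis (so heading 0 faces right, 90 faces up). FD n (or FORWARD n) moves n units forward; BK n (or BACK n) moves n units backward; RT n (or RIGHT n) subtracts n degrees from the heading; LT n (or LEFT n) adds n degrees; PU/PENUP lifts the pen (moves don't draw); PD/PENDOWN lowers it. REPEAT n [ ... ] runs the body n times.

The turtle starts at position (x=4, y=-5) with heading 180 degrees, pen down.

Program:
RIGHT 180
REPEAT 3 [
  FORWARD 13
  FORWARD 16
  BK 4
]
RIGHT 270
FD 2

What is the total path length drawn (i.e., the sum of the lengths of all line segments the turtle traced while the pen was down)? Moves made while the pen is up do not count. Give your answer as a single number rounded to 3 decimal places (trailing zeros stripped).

Executing turtle program step by step:
Start: pos=(4,-5), heading=180, pen down
RT 180: heading 180 -> 0
REPEAT 3 [
  -- iteration 1/3 --
  FD 13: (4,-5) -> (17,-5) [heading=0, draw]
  FD 16: (17,-5) -> (33,-5) [heading=0, draw]
  BK 4: (33,-5) -> (29,-5) [heading=0, draw]
  -- iteration 2/3 --
  FD 13: (29,-5) -> (42,-5) [heading=0, draw]
  FD 16: (42,-5) -> (58,-5) [heading=0, draw]
  BK 4: (58,-5) -> (54,-5) [heading=0, draw]
  -- iteration 3/3 --
  FD 13: (54,-5) -> (67,-5) [heading=0, draw]
  FD 16: (67,-5) -> (83,-5) [heading=0, draw]
  BK 4: (83,-5) -> (79,-5) [heading=0, draw]
]
RT 270: heading 0 -> 90
FD 2: (79,-5) -> (79,-3) [heading=90, draw]
Final: pos=(79,-3), heading=90, 10 segment(s) drawn

Segment lengths:
  seg 1: (4,-5) -> (17,-5), length = 13
  seg 2: (17,-5) -> (33,-5), length = 16
  seg 3: (33,-5) -> (29,-5), length = 4
  seg 4: (29,-5) -> (42,-5), length = 13
  seg 5: (42,-5) -> (58,-5), length = 16
  seg 6: (58,-5) -> (54,-5), length = 4
  seg 7: (54,-5) -> (67,-5), length = 13
  seg 8: (67,-5) -> (83,-5), length = 16
  seg 9: (83,-5) -> (79,-5), length = 4
  seg 10: (79,-5) -> (79,-3), length = 2
Total = 101

Answer: 101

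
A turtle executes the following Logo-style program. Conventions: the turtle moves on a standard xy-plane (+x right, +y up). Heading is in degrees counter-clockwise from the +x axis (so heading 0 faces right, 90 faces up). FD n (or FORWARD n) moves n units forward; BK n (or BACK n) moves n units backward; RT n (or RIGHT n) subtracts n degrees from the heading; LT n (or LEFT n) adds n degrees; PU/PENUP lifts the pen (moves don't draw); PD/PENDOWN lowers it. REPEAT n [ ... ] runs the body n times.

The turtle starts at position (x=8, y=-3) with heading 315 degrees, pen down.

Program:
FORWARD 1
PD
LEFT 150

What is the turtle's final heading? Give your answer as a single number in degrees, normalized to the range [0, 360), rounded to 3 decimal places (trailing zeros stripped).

Answer: 105

Derivation:
Executing turtle program step by step:
Start: pos=(8,-3), heading=315, pen down
FD 1: (8,-3) -> (8.707,-3.707) [heading=315, draw]
PD: pen down
LT 150: heading 315 -> 105
Final: pos=(8.707,-3.707), heading=105, 1 segment(s) drawn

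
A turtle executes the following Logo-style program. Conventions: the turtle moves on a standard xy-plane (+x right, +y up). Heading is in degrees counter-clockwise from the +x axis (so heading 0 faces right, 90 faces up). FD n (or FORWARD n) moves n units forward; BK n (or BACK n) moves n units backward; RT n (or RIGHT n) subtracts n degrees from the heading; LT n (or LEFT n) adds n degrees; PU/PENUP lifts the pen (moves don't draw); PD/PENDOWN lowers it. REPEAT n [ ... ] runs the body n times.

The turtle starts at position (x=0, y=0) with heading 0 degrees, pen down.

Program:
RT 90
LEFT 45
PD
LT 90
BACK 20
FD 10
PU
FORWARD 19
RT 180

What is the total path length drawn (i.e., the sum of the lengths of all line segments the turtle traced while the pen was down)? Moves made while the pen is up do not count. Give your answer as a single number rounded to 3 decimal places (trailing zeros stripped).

Executing turtle program step by step:
Start: pos=(0,0), heading=0, pen down
RT 90: heading 0 -> 270
LT 45: heading 270 -> 315
PD: pen down
LT 90: heading 315 -> 45
BK 20: (0,0) -> (-14.142,-14.142) [heading=45, draw]
FD 10: (-14.142,-14.142) -> (-7.071,-7.071) [heading=45, draw]
PU: pen up
FD 19: (-7.071,-7.071) -> (6.364,6.364) [heading=45, move]
RT 180: heading 45 -> 225
Final: pos=(6.364,6.364), heading=225, 2 segment(s) drawn

Segment lengths:
  seg 1: (0,0) -> (-14.142,-14.142), length = 20
  seg 2: (-14.142,-14.142) -> (-7.071,-7.071), length = 10
Total = 30

Answer: 30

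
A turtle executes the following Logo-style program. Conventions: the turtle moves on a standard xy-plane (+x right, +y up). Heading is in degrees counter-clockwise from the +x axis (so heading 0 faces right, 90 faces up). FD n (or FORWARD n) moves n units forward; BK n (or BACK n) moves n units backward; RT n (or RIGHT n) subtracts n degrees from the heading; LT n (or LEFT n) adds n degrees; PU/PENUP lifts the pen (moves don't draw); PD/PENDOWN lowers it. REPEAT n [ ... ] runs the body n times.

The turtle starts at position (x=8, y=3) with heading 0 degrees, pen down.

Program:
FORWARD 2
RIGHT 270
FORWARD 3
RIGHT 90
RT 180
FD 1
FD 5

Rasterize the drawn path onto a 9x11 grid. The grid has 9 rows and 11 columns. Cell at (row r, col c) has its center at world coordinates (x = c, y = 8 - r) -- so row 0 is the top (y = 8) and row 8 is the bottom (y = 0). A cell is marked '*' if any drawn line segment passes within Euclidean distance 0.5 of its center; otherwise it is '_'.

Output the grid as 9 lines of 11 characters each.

Answer: ___________
___________
____*******
__________*
__________*
________***
___________
___________
___________

Derivation:
Segment 0: (8,3) -> (10,3)
Segment 1: (10,3) -> (10,6)
Segment 2: (10,6) -> (9,6)
Segment 3: (9,6) -> (4,6)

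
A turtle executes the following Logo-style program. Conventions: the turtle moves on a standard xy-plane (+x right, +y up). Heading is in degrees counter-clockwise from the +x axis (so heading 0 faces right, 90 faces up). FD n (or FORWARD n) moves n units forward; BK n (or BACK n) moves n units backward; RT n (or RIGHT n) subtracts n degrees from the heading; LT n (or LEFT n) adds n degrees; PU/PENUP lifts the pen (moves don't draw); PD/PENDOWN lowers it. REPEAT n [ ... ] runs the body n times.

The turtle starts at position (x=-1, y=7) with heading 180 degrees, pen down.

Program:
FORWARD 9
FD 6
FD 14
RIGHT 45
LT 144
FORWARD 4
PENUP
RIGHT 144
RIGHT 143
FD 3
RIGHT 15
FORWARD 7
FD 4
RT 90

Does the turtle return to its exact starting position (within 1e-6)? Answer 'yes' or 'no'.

Executing turtle program step by step:
Start: pos=(-1,7), heading=180, pen down
FD 9: (-1,7) -> (-10,7) [heading=180, draw]
FD 6: (-10,7) -> (-16,7) [heading=180, draw]
FD 14: (-16,7) -> (-30,7) [heading=180, draw]
RT 45: heading 180 -> 135
LT 144: heading 135 -> 279
FD 4: (-30,7) -> (-29.374,3.049) [heading=279, draw]
PU: pen up
RT 144: heading 279 -> 135
RT 143: heading 135 -> 352
FD 3: (-29.374,3.049) -> (-26.403,2.632) [heading=352, move]
RT 15: heading 352 -> 337
FD 7: (-26.403,2.632) -> (-19.96,-0.103) [heading=337, move]
FD 4: (-19.96,-0.103) -> (-16.278,-1.666) [heading=337, move]
RT 90: heading 337 -> 247
Final: pos=(-16.278,-1.666), heading=247, 4 segment(s) drawn

Start position: (-1, 7)
Final position: (-16.278, -1.666)
Distance = 17.565; >= 1e-6 -> NOT closed

Answer: no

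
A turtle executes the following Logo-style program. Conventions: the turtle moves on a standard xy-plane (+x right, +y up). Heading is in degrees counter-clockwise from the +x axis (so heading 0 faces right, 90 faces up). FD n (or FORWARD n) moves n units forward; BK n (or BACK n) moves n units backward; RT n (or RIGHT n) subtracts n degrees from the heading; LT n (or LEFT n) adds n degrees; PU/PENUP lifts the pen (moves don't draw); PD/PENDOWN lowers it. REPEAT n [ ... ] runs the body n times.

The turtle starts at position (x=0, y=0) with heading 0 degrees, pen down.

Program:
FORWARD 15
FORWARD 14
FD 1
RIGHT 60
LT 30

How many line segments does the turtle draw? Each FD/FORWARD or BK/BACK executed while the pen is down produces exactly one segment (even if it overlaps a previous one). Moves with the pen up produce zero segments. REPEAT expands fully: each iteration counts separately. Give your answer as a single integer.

Answer: 3

Derivation:
Executing turtle program step by step:
Start: pos=(0,0), heading=0, pen down
FD 15: (0,0) -> (15,0) [heading=0, draw]
FD 14: (15,0) -> (29,0) [heading=0, draw]
FD 1: (29,0) -> (30,0) [heading=0, draw]
RT 60: heading 0 -> 300
LT 30: heading 300 -> 330
Final: pos=(30,0), heading=330, 3 segment(s) drawn
Segments drawn: 3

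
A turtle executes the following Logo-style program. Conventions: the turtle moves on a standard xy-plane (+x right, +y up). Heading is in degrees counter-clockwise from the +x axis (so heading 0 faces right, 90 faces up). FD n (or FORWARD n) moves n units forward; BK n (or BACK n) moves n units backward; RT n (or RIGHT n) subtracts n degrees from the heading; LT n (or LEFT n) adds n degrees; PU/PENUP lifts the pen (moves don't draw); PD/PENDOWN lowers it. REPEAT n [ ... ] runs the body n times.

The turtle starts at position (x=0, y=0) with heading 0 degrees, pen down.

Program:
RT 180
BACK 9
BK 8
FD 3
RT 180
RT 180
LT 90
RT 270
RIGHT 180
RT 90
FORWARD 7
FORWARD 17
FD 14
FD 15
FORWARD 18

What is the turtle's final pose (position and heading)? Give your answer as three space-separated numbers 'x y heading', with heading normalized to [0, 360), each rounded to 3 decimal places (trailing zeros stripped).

Answer: 14 71 90

Derivation:
Executing turtle program step by step:
Start: pos=(0,0), heading=0, pen down
RT 180: heading 0 -> 180
BK 9: (0,0) -> (9,0) [heading=180, draw]
BK 8: (9,0) -> (17,0) [heading=180, draw]
FD 3: (17,0) -> (14,0) [heading=180, draw]
RT 180: heading 180 -> 0
RT 180: heading 0 -> 180
LT 90: heading 180 -> 270
RT 270: heading 270 -> 0
RT 180: heading 0 -> 180
RT 90: heading 180 -> 90
FD 7: (14,0) -> (14,7) [heading=90, draw]
FD 17: (14,7) -> (14,24) [heading=90, draw]
FD 14: (14,24) -> (14,38) [heading=90, draw]
FD 15: (14,38) -> (14,53) [heading=90, draw]
FD 18: (14,53) -> (14,71) [heading=90, draw]
Final: pos=(14,71), heading=90, 8 segment(s) drawn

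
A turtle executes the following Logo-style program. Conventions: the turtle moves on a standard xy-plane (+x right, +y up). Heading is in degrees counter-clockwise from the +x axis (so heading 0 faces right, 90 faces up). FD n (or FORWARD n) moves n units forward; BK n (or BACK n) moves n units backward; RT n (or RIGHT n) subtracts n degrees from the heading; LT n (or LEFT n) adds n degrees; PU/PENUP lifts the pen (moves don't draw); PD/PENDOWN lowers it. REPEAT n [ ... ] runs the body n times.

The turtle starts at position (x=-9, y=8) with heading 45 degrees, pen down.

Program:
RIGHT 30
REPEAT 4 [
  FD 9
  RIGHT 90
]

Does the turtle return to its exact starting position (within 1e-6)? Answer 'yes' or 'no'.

Executing turtle program step by step:
Start: pos=(-9,8), heading=45, pen down
RT 30: heading 45 -> 15
REPEAT 4 [
  -- iteration 1/4 --
  FD 9: (-9,8) -> (-0.307,10.329) [heading=15, draw]
  RT 90: heading 15 -> 285
  -- iteration 2/4 --
  FD 9: (-0.307,10.329) -> (2.023,1.636) [heading=285, draw]
  RT 90: heading 285 -> 195
  -- iteration 3/4 --
  FD 9: (2.023,1.636) -> (-6.671,-0.693) [heading=195, draw]
  RT 90: heading 195 -> 105
  -- iteration 4/4 --
  FD 9: (-6.671,-0.693) -> (-9,8) [heading=105, draw]
  RT 90: heading 105 -> 15
]
Final: pos=(-9,8), heading=15, 4 segment(s) drawn

Start position: (-9, 8)
Final position: (-9, 8)
Distance = 0; < 1e-6 -> CLOSED

Answer: yes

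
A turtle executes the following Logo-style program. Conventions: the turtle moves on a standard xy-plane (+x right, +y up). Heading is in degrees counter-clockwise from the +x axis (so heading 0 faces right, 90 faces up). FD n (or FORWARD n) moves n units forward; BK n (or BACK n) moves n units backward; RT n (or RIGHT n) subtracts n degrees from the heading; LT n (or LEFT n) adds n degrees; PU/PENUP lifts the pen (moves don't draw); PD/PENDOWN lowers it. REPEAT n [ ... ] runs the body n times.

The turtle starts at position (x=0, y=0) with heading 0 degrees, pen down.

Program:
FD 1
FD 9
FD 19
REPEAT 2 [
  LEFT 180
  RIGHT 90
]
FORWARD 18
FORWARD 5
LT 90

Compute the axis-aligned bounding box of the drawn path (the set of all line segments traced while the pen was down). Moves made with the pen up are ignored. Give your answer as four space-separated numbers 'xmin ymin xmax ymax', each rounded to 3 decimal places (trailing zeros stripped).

Executing turtle program step by step:
Start: pos=(0,0), heading=0, pen down
FD 1: (0,0) -> (1,0) [heading=0, draw]
FD 9: (1,0) -> (10,0) [heading=0, draw]
FD 19: (10,0) -> (29,0) [heading=0, draw]
REPEAT 2 [
  -- iteration 1/2 --
  LT 180: heading 0 -> 180
  RT 90: heading 180 -> 90
  -- iteration 2/2 --
  LT 180: heading 90 -> 270
  RT 90: heading 270 -> 180
]
FD 18: (29,0) -> (11,0) [heading=180, draw]
FD 5: (11,0) -> (6,0) [heading=180, draw]
LT 90: heading 180 -> 270
Final: pos=(6,0), heading=270, 5 segment(s) drawn

Segment endpoints: x in {0, 1, 6, 10, 11, 29}, y in {0, 0, 0}
xmin=0, ymin=0, xmax=29, ymax=0

Answer: 0 0 29 0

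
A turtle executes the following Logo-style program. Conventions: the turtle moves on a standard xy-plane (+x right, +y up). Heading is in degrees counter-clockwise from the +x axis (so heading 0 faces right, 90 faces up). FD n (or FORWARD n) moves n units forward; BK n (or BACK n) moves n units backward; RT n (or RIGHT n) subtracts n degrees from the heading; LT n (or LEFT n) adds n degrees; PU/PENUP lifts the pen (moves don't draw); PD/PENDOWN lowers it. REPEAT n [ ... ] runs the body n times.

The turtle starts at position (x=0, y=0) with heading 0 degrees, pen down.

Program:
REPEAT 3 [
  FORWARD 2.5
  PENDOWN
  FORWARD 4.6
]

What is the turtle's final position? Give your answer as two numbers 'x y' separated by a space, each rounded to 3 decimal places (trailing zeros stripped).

Answer: 21.3 0

Derivation:
Executing turtle program step by step:
Start: pos=(0,0), heading=0, pen down
REPEAT 3 [
  -- iteration 1/3 --
  FD 2.5: (0,0) -> (2.5,0) [heading=0, draw]
  PD: pen down
  FD 4.6: (2.5,0) -> (7.1,0) [heading=0, draw]
  -- iteration 2/3 --
  FD 2.5: (7.1,0) -> (9.6,0) [heading=0, draw]
  PD: pen down
  FD 4.6: (9.6,0) -> (14.2,0) [heading=0, draw]
  -- iteration 3/3 --
  FD 2.5: (14.2,0) -> (16.7,0) [heading=0, draw]
  PD: pen down
  FD 4.6: (16.7,0) -> (21.3,0) [heading=0, draw]
]
Final: pos=(21.3,0), heading=0, 6 segment(s) drawn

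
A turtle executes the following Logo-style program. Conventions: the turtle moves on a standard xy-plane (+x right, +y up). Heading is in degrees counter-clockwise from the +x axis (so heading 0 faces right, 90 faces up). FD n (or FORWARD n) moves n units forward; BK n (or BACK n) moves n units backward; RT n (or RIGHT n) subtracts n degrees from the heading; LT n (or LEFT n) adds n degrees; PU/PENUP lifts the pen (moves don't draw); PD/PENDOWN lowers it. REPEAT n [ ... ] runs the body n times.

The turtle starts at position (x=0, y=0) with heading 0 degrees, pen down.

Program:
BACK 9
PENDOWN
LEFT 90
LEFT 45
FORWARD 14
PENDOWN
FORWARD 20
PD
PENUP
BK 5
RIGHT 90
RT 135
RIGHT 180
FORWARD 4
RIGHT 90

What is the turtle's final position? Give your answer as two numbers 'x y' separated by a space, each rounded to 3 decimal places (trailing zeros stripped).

Executing turtle program step by step:
Start: pos=(0,0), heading=0, pen down
BK 9: (0,0) -> (-9,0) [heading=0, draw]
PD: pen down
LT 90: heading 0 -> 90
LT 45: heading 90 -> 135
FD 14: (-9,0) -> (-18.899,9.899) [heading=135, draw]
PD: pen down
FD 20: (-18.899,9.899) -> (-33.042,24.042) [heading=135, draw]
PD: pen down
PU: pen up
BK 5: (-33.042,24.042) -> (-29.506,20.506) [heading=135, move]
RT 90: heading 135 -> 45
RT 135: heading 45 -> 270
RT 180: heading 270 -> 90
FD 4: (-29.506,20.506) -> (-29.506,24.506) [heading=90, move]
RT 90: heading 90 -> 0
Final: pos=(-29.506,24.506), heading=0, 3 segment(s) drawn

Answer: -29.506 24.506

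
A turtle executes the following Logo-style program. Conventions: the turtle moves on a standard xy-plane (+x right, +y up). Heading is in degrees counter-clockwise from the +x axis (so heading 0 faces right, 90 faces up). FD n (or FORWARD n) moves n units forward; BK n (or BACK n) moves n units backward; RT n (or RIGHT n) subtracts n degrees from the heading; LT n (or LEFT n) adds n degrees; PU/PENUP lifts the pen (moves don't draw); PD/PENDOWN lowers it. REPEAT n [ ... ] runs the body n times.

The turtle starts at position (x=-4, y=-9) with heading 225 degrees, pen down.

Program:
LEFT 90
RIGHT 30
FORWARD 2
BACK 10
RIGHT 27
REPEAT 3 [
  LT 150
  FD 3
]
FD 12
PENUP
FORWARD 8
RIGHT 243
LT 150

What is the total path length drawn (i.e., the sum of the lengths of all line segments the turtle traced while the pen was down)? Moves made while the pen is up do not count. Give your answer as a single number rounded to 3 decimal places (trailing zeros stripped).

Answer: 33

Derivation:
Executing turtle program step by step:
Start: pos=(-4,-9), heading=225, pen down
LT 90: heading 225 -> 315
RT 30: heading 315 -> 285
FD 2: (-4,-9) -> (-3.482,-10.932) [heading=285, draw]
BK 10: (-3.482,-10.932) -> (-6.071,-1.273) [heading=285, draw]
RT 27: heading 285 -> 258
REPEAT 3 [
  -- iteration 1/3 --
  LT 150: heading 258 -> 48
  FD 3: (-6.071,-1.273) -> (-4.063,0.957) [heading=48, draw]
  -- iteration 2/3 --
  LT 150: heading 48 -> 198
  FD 3: (-4.063,0.957) -> (-6.916,0.03) [heading=198, draw]
  -- iteration 3/3 --
  LT 150: heading 198 -> 348
  FD 3: (-6.916,0.03) -> (-3.982,-0.594) [heading=348, draw]
]
FD 12: (-3.982,-0.594) -> (7.756,-3.089) [heading=348, draw]
PU: pen up
FD 8: (7.756,-3.089) -> (15.581,-4.752) [heading=348, move]
RT 243: heading 348 -> 105
LT 150: heading 105 -> 255
Final: pos=(15.581,-4.752), heading=255, 6 segment(s) drawn

Segment lengths:
  seg 1: (-4,-9) -> (-3.482,-10.932), length = 2
  seg 2: (-3.482,-10.932) -> (-6.071,-1.273), length = 10
  seg 3: (-6.071,-1.273) -> (-4.063,0.957), length = 3
  seg 4: (-4.063,0.957) -> (-6.916,0.03), length = 3
  seg 5: (-6.916,0.03) -> (-3.982,-0.594), length = 3
  seg 6: (-3.982,-0.594) -> (7.756,-3.089), length = 12
Total = 33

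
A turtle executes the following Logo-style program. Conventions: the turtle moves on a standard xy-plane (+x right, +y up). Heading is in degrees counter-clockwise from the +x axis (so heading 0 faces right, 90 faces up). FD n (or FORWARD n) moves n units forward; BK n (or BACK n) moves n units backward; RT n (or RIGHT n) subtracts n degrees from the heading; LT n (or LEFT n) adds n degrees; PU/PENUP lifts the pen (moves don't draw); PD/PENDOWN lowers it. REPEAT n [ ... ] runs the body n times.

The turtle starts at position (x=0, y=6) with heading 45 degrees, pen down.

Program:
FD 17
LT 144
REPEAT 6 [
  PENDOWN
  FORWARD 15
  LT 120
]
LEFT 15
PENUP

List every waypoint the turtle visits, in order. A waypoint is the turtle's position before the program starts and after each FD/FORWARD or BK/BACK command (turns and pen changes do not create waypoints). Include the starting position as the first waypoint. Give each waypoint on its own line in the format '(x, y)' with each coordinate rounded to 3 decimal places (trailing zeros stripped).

Answer: (0, 6)
(12.021, 18.021)
(-2.795, 15.674)
(6.645, 4.017)
(12.021, 18.021)
(-2.795, 15.674)
(6.645, 4.017)
(12.021, 18.021)

Derivation:
Executing turtle program step by step:
Start: pos=(0,6), heading=45, pen down
FD 17: (0,6) -> (12.021,18.021) [heading=45, draw]
LT 144: heading 45 -> 189
REPEAT 6 [
  -- iteration 1/6 --
  PD: pen down
  FD 15: (12.021,18.021) -> (-2.795,15.674) [heading=189, draw]
  LT 120: heading 189 -> 309
  -- iteration 2/6 --
  PD: pen down
  FD 15: (-2.795,15.674) -> (6.645,4.017) [heading=309, draw]
  LT 120: heading 309 -> 69
  -- iteration 3/6 --
  PD: pen down
  FD 15: (6.645,4.017) -> (12.021,18.021) [heading=69, draw]
  LT 120: heading 69 -> 189
  -- iteration 4/6 --
  PD: pen down
  FD 15: (12.021,18.021) -> (-2.795,15.674) [heading=189, draw]
  LT 120: heading 189 -> 309
  -- iteration 5/6 --
  PD: pen down
  FD 15: (-2.795,15.674) -> (6.645,4.017) [heading=309, draw]
  LT 120: heading 309 -> 69
  -- iteration 6/6 --
  PD: pen down
  FD 15: (6.645,4.017) -> (12.021,18.021) [heading=69, draw]
  LT 120: heading 69 -> 189
]
LT 15: heading 189 -> 204
PU: pen up
Final: pos=(12.021,18.021), heading=204, 7 segment(s) drawn
Waypoints (8 total):
(0, 6)
(12.021, 18.021)
(-2.795, 15.674)
(6.645, 4.017)
(12.021, 18.021)
(-2.795, 15.674)
(6.645, 4.017)
(12.021, 18.021)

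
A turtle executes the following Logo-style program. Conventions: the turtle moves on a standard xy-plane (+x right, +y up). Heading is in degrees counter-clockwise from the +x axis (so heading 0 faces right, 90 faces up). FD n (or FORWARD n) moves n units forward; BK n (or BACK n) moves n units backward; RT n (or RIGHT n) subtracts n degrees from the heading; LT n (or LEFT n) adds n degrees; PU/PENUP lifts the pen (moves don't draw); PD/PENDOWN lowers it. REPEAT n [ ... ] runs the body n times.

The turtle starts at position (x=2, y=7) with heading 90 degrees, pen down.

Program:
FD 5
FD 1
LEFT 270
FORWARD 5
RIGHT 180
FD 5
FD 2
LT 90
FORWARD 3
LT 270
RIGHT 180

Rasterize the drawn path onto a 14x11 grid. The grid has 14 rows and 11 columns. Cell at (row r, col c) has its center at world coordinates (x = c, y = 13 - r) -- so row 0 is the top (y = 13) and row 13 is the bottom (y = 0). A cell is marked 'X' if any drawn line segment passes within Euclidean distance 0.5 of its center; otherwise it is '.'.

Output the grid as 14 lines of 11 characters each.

Answer: XXXXXXXX...
X.X........
X.X........
X.X........
..X........
..X........
..X........
...........
...........
...........
...........
...........
...........
...........

Derivation:
Segment 0: (2,7) -> (2,12)
Segment 1: (2,12) -> (2,13)
Segment 2: (2,13) -> (7,13)
Segment 3: (7,13) -> (2,13)
Segment 4: (2,13) -> (0,13)
Segment 5: (0,13) -> (-0,10)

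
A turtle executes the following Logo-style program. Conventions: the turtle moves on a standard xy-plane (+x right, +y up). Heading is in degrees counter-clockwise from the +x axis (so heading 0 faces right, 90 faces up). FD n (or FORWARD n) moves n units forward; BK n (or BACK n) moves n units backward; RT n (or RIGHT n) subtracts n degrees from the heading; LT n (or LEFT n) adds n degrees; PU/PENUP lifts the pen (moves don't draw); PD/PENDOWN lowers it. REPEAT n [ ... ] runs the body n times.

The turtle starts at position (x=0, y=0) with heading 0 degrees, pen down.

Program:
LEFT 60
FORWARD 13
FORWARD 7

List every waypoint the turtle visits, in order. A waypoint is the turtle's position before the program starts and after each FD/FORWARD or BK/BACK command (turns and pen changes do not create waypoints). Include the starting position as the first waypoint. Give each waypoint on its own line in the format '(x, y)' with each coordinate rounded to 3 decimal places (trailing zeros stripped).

Answer: (0, 0)
(6.5, 11.258)
(10, 17.321)

Derivation:
Executing turtle program step by step:
Start: pos=(0,0), heading=0, pen down
LT 60: heading 0 -> 60
FD 13: (0,0) -> (6.5,11.258) [heading=60, draw]
FD 7: (6.5,11.258) -> (10,17.321) [heading=60, draw]
Final: pos=(10,17.321), heading=60, 2 segment(s) drawn
Waypoints (3 total):
(0, 0)
(6.5, 11.258)
(10, 17.321)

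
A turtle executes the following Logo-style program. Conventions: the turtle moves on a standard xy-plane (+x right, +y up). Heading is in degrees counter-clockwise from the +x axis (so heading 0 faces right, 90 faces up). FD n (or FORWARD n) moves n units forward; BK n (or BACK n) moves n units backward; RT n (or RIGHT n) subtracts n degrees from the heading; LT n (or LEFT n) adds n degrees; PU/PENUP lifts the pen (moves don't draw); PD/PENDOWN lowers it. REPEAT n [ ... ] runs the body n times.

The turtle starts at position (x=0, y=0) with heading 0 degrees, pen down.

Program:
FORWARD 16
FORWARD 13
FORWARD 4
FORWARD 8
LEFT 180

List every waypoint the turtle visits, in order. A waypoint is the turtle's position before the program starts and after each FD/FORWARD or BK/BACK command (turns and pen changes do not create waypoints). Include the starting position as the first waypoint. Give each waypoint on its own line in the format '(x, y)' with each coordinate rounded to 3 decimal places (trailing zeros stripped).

Answer: (0, 0)
(16, 0)
(29, 0)
(33, 0)
(41, 0)

Derivation:
Executing turtle program step by step:
Start: pos=(0,0), heading=0, pen down
FD 16: (0,0) -> (16,0) [heading=0, draw]
FD 13: (16,0) -> (29,0) [heading=0, draw]
FD 4: (29,0) -> (33,0) [heading=0, draw]
FD 8: (33,0) -> (41,0) [heading=0, draw]
LT 180: heading 0 -> 180
Final: pos=(41,0), heading=180, 4 segment(s) drawn
Waypoints (5 total):
(0, 0)
(16, 0)
(29, 0)
(33, 0)
(41, 0)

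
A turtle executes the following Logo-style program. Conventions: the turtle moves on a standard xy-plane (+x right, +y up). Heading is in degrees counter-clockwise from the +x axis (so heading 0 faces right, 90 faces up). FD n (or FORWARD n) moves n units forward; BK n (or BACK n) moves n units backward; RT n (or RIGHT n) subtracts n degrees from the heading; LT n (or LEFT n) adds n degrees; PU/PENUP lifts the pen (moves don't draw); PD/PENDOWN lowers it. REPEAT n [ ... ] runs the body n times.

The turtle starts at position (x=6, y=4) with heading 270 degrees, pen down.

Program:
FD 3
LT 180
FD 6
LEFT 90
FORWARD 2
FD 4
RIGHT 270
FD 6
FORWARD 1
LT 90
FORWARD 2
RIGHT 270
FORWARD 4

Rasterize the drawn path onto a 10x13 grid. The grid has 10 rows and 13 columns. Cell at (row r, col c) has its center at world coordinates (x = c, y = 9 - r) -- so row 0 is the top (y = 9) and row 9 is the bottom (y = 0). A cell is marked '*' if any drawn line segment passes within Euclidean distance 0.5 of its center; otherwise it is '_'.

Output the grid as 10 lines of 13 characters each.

Answer: _____________
_____________
*******______
*_____*______
*_____*______
*_*___*______
*_*___*______
*_*___*______
*_*___*______
***__________

Derivation:
Segment 0: (6,4) -> (6,1)
Segment 1: (6,1) -> (6,7)
Segment 2: (6,7) -> (4,7)
Segment 3: (4,7) -> (0,7)
Segment 4: (0,7) -> (-0,1)
Segment 5: (-0,1) -> (-0,0)
Segment 6: (-0,0) -> (2,0)
Segment 7: (2,0) -> (2,4)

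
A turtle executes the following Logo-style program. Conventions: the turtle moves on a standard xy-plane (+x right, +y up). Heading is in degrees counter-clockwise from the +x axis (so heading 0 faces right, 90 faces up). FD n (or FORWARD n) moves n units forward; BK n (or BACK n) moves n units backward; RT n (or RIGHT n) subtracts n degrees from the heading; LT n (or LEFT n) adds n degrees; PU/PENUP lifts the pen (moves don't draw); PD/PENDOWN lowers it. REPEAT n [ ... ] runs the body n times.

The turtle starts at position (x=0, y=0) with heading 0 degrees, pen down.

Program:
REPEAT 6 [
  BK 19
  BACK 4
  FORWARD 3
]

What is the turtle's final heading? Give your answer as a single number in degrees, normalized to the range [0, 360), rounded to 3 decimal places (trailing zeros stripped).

Answer: 0

Derivation:
Executing turtle program step by step:
Start: pos=(0,0), heading=0, pen down
REPEAT 6 [
  -- iteration 1/6 --
  BK 19: (0,0) -> (-19,0) [heading=0, draw]
  BK 4: (-19,0) -> (-23,0) [heading=0, draw]
  FD 3: (-23,0) -> (-20,0) [heading=0, draw]
  -- iteration 2/6 --
  BK 19: (-20,0) -> (-39,0) [heading=0, draw]
  BK 4: (-39,0) -> (-43,0) [heading=0, draw]
  FD 3: (-43,0) -> (-40,0) [heading=0, draw]
  -- iteration 3/6 --
  BK 19: (-40,0) -> (-59,0) [heading=0, draw]
  BK 4: (-59,0) -> (-63,0) [heading=0, draw]
  FD 3: (-63,0) -> (-60,0) [heading=0, draw]
  -- iteration 4/6 --
  BK 19: (-60,0) -> (-79,0) [heading=0, draw]
  BK 4: (-79,0) -> (-83,0) [heading=0, draw]
  FD 3: (-83,0) -> (-80,0) [heading=0, draw]
  -- iteration 5/6 --
  BK 19: (-80,0) -> (-99,0) [heading=0, draw]
  BK 4: (-99,0) -> (-103,0) [heading=0, draw]
  FD 3: (-103,0) -> (-100,0) [heading=0, draw]
  -- iteration 6/6 --
  BK 19: (-100,0) -> (-119,0) [heading=0, draw]
  BK 4: (-119,0) -> (-123,0) [heading=0, draw]
  FD 3: (-123,0) -> (-120,0) [heading=0, draw]
]
Final: pos=(-120,0), heading=0, 18 segment(s) drawn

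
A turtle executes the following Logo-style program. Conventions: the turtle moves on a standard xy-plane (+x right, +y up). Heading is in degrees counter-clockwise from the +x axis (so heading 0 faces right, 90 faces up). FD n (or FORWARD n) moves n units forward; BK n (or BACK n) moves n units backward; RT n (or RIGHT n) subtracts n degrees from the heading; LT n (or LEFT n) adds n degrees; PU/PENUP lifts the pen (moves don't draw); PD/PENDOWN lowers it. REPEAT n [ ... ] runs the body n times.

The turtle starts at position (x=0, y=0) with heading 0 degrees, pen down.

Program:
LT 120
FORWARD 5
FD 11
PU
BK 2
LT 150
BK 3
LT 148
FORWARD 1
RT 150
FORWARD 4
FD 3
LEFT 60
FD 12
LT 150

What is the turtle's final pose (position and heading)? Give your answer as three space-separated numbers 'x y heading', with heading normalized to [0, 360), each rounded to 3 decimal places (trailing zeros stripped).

Executing turtle program step by step:
Start: pos=(0,0), heading=0, pen down
LT 120: heading 0 -> 120
FD 5: (0,0) -> (-2.5,4.33) [heading=120, draw]
FD 11: (-2.5,4.33) -> (-8,13.856) [heading=120, draw]
PU: pen up
BK 2: (-8,13.856) -> (-7,12.124) [heading=120, move]
LT 150: heading 120 -> 270
BK 3: (-7,12.124) -> (-7,15.124) [heading=270, move]
LT 148: heading 270 -> 58
FD 1: (-7,15.124) -> (-6.47,15.972) [heading=58, move]
RT 150: heading 58 -> 268
FD 4: (-6.47,15.972) -> (-6.61,11.975) [heading=268, move]
FD 3: (-6.61,11.975) -> (-6.714,8.977) [heading=268, move]
LT 60: heading 268 -> 328
FD 12: (-6.714,8.977) -> (3.462,2.618) [heading=328, move]
LT 150: heading 328 -> 118
Final: pos=(3.462,2.618), heading=118, 2 segment(s) drawn

Answer: 3.462 2.618 118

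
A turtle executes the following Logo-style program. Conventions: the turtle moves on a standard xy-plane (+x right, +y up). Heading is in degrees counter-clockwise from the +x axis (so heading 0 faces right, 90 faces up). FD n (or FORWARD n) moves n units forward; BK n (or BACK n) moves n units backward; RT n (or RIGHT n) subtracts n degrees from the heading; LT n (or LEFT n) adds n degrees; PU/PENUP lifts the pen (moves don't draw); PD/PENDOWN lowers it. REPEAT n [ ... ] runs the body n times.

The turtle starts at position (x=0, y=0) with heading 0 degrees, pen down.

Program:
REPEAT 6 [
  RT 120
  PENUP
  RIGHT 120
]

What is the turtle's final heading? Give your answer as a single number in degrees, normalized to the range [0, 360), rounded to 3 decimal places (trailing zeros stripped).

Executing turtle program step by step:
Start: pos=(0,0), heading=0, pen down
REPEAT 6 [
  -- iteration 1/6 --
  RT 120: heading 0 -> 240
  PU: pen up
  RT 120: heading 240 -> 120
  -- iteration 2/6 --
  RT 120: heading 120 -> 0
  PU: pen up
  RT 120: heading 0 -> 240
  -- iteration 3/6 --
  RT 120: heading 240 -> 120
  PU: pen up
  RT 120: heading 120 -> 0
  -- iteration 4/6 --
  RT 120: heading 0 -> 240
  PU: pen up
  RT 120: heading 240 -> 120
  -- iteration 5/6 --
  RT 120: heading 120 -> 0
  PU: pen up
  RT 120: heading 0 -> 240
  -- iteration 6/6 --
  RT 120: heading 240 -> 120
  PU: pen up
  RT 120: heading 120 -> 0
]
Final: pos=(0,0), heading=0, 0 segment(s) drawn

Answer: 0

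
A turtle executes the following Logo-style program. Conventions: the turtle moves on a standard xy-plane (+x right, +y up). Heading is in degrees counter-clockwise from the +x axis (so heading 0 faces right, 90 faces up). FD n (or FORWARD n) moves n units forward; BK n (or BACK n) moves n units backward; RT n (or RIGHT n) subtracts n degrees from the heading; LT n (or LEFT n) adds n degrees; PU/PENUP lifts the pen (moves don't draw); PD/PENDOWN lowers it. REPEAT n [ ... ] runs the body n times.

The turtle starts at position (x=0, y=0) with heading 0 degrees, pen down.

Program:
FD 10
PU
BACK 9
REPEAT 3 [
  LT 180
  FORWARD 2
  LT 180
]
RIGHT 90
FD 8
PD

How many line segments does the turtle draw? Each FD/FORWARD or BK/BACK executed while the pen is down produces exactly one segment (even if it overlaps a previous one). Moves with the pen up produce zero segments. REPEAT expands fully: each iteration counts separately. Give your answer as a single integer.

Executing turtle program step by step:
Start: pos=(0,0), heading=0, pen down
FD 10: (0,0) -> (10,0) [heading=0, draw]
PU: pen up
BK 9: (10,0) -> (1,0) [heading=0, move]
REPEAT 3 [
  -- iteration 1/3 --
  LT 180: heading 0 -> 180
  FD 2: (1,0) -> (-1,0) [heading=180, move]
  LT 180: heading 180 -> 0
  -- iteration 2/3 --
  LT 180: heading 0 -> 180
  FD 2: (-1,0) -> (-3,0) [heading=180, move]
  LT 180: heading 180 -> 0
  -- iteration 3/3 --
  LT 180: heading 0 -> 180
  FD 2: (-3,0) -> (-5,0) [heading=180, move]
  LT 180: heading 180 -> 0
]
RT 90: heading 0 -> 270
FD 8: (-5,0) -> (-5,-8) [heading=270, move]
PD: pen down
Final: pos=(-5,-8), heading=270, 1 segment(s) drawn
Segments drawn: 1

Answer: 1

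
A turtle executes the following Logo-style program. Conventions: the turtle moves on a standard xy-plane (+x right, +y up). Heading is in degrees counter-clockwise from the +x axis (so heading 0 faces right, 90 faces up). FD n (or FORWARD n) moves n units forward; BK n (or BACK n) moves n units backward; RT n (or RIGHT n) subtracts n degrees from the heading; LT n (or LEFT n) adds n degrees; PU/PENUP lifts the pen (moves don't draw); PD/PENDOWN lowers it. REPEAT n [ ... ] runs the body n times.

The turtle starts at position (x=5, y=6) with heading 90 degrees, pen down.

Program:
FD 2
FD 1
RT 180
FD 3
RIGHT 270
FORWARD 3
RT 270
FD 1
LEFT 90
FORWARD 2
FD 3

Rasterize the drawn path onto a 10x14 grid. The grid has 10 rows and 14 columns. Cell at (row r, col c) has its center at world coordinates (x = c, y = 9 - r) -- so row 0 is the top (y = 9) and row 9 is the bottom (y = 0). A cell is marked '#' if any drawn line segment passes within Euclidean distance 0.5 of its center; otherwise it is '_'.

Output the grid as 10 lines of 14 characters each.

Answer: _____#________
_____#________
___######_____
_____####_____
______________
______________
______________
______________
______________
______________

Derivation:
Segment 0: (5,6) -> (5,8)
Segment 1: (5,8) -> (5,9)
Segment 2: (5,9) -> (5,6)
Segment 3: (5,6) -> (8,6)
Segment 4: (8,6) -> (8,7)
Segment 5: (8,7) -> (6,7)
Segment 6: (6,7) -> (3,7)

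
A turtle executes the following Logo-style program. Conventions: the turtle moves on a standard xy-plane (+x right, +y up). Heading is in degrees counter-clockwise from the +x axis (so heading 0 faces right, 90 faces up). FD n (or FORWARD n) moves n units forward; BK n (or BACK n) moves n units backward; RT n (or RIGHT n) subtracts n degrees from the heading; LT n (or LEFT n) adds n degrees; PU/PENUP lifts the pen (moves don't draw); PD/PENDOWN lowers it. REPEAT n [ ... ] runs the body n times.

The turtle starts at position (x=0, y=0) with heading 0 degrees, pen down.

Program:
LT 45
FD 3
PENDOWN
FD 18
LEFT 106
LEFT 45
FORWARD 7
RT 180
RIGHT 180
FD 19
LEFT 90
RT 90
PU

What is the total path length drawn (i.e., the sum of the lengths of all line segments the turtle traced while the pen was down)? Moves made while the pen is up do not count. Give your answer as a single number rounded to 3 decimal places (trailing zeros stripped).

Executing turtle program step by step:
Start: pos=(0,0), heading=0, pen down
LT 45: heading 0 -> 45
FD 3: (0,0) -> (2.121,2.121) [heading=45, draw]
PD: pen down
FD 18: (2.121,2.121) -> (14.849,14.849) [heading=45, draw]
LT 106: heading 45 -> 151
LT 45: heading 151 -> 196
FD 7: (14.849,14.849) -> (8.12,12.92) [heading=196, draw]
RT 180: heading 196 -> 16
RT 180: heading 16 -> 196
FD 19: (8.12,12.92) -> (-10.144,7.683) [heading=196, draw]
LT 90: heading 196 -> 286
RT 90: heading 286 -> 196
PU: pen up
Final: pos=(-10.144,7.683), heading=196, 4 segment(s) drawn

Segment lengths:
  seg 1: (0,0) -> (2.121,2.121), length = 3
  seg 2: (2.121,2.121) -> (14.849,14.849), length = 18
  seg 3: (14.849,14.849) -> (8.12,12.92), length = 7
  seg 4: (8.12,12.92) -> (-10.144,7.683), length = 19
Total = 47

Answer: 47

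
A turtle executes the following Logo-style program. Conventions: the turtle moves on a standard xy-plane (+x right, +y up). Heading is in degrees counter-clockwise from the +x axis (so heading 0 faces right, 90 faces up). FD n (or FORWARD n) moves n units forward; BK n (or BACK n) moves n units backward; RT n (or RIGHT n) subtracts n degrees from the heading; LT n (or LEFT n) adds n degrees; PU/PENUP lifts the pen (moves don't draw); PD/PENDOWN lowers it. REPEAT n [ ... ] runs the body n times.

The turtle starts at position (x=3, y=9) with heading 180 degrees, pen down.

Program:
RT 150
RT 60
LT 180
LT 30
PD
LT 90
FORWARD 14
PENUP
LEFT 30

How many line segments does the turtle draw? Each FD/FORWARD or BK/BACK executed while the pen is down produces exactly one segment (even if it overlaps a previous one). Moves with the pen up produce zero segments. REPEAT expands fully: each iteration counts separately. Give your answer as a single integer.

Answer: 1

Derivation:
Executing turtle program step by step:
Start: pos=(3,9), heading=180, pen down
RT 150: heading 180 -> 30
RT 60: heading 30 -> 330
LT 180: heading 330 -> 150
LT 30: heading 150 -> 180
PD: pen down
LT 90: heading 180 -> 270
FD 14: (3,9) -> (3,-5) [heading=270, draw]
PU: pen up
LT 30: heading 270 -> 300
Final: pos=(3,-5), heading=300, 1 segment(s) drawn
Segments drawn: 1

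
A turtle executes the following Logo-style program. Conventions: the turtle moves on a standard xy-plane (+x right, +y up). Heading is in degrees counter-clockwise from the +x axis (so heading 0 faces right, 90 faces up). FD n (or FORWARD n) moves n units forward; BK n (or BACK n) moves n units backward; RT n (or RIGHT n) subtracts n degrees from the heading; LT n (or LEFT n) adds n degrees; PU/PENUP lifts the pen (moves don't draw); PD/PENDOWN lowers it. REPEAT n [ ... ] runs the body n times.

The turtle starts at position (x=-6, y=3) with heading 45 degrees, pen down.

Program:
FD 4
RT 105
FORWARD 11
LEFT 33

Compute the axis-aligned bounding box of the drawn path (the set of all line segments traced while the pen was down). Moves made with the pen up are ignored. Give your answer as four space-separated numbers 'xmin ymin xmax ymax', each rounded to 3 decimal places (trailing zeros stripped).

Executing turtle program step by step:
Start: pos=(-6,3), heading=45, pen down
FD 4: (-6,3) -> (-3.172,5.828) [heading=45, draw]
RT 105: heading 45 -> 300
FD 11: (-3.172,5.828) -> (2.328,-3.698) [heading=300, draw]
LT 33: heading 300 -> 333
Final: pos=(2.328,-3.698), heading=333, 2 segment(s) drawn

Segment endpoints: x in {-6, -3.172, 2.328}, y in {-3.698, 3, 5.828}
xmin=-6, ymin=-3.698, xmax=2.328, ymax=5.828

Answer: -6 -3.698 2.328 5.828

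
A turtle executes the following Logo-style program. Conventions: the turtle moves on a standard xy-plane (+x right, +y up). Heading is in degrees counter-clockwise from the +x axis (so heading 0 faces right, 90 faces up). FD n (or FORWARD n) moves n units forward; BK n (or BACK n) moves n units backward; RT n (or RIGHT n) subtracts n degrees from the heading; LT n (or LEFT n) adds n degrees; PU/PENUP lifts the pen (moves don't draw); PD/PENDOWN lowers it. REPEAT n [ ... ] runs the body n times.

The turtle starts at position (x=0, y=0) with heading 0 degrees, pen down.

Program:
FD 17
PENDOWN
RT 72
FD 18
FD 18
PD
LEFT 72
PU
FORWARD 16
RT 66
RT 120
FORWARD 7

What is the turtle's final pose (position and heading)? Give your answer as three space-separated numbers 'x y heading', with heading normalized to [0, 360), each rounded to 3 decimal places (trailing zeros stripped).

Executing turtle program step by step:
Start: pos=(0,0), heading=0, pen down
FD 17: (0,0) -> (17,0) [heading=0, draw]
PD: pen down
RT 72: heading 0 -> 288
FD 18: (17,0) -> (22.562,-17.119) [heading=288, draw]
FD 18: (22.562,-17.119) -> (28.125,-34.238) [heading=288, draw]
PD: pen down
LT 72: heading 288 -> 0
PU: pen up
FD 16: (28.125,-34.238) -> (44.125,-34.238) [heading=0, move]
RT 66: heading 0 -> 294
RT 120: heading 294 -> 174
FD 7: (44.125,-34.238) -> (37.163,-33.506) [heading=174, move]
Final: pos=(37.163,-33.506), heading=174, 3 segment(s) drawn

Answer: 37.163 -33.506 174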